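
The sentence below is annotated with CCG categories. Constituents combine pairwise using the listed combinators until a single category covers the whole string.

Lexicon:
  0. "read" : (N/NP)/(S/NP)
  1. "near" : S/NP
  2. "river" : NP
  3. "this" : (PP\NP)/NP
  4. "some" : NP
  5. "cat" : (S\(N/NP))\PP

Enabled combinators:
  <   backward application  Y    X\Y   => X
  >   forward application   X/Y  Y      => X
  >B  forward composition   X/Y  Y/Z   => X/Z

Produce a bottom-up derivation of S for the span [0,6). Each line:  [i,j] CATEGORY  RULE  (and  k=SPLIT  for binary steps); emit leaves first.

[0,6] S   <
  [0,2] N/NP   >
    [0,1] "read" : (N/NP)/(S/NP)
    [1,2] "near" : S/NP
  [2,6] S\(N/NP)   <
    [2,5] PP   <
      [2,3] "river" : NP
      [3,5] PP\NP   >
        [3,4] "this" : (PP\NP)/NP
        [4,5] "some" : NP
    [5,6] "cat" : (S\(N/NP))\PP

[0,1] (N/NP)/(S/NP)  lex  "read"
[1,2] S/NP  lex  "near"
[0,2] N/NP  >  k=1
[2,3] NP  lex  "river"
[3,4] (PP\NP)/NP  lex  "this"
[4,5] NP  lex  "some"
[3,5] PP\NP  >  k=4
[2,5] PP  <  k=3
[5,6] (S\(N/NP))\PP  lex  "cat"
[2,6] S\(N/NP)  <  k=5
[0,6] S  <  k=2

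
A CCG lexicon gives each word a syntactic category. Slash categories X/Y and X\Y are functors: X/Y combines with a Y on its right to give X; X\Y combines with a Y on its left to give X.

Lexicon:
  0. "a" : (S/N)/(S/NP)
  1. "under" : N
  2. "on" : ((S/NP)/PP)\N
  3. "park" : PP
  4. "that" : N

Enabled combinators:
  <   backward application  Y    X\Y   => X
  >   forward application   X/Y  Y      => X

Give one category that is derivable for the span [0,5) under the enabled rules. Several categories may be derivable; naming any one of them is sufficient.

S

[0,5] S   >
  [0,4] S/N   >
    [0,1] "a" : (S/N)/(S/NP)
    [1,4] S/NP   >
      [1,3] (S/NP)/PP   <
        [1,2] "under" : N
        [2,3] "on" : ((S/NP)/PP)\N
      [3,4] "park" : PP
  [4,5] "that" : N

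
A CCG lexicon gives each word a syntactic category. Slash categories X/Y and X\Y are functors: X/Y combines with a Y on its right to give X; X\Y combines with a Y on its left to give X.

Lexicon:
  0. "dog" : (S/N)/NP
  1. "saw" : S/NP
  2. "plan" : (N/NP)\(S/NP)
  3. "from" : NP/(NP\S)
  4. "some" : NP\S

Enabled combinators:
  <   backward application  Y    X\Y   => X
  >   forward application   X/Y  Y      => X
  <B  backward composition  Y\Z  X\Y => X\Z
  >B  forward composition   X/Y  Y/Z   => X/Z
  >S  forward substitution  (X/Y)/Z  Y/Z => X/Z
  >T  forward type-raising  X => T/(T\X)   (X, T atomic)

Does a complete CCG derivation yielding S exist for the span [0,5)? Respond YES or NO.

YES

[0,5] S   >
  [0,3] S/NP   >S
    [0,1] "dog" : (S/N)/NP
    [1,3] N/NP   <
      [1,2] "saw" : S/NP
      [2,3] "plan" : (N/NP)\(S/NP)
  [3,5] NP   >
    [3,4] "from" : NP/(NP\S)
    [4,5] "some" : NP\S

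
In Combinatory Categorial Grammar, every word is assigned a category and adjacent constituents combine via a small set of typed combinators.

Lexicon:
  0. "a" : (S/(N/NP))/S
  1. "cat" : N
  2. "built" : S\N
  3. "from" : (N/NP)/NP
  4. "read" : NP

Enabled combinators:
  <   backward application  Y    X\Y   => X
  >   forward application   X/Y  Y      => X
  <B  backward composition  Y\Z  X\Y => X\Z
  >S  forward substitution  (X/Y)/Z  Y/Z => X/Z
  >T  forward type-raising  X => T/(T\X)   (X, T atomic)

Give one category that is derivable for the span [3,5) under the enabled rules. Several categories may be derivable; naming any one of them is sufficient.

[0,5] S   >
  [0,3] S/(N/NP)   >
    [0,1] "a" : (S/(N/NP))/S
    [1,3] S   >
      [1,2] S/(S\N)   >T
        [1,2] "cat" : N
      [2,3] "built" : S\N
  [3,5] N/NP   >
    [3,4] "from" : (N/NP)/NP
    [4,5] "read" : NP

N/NP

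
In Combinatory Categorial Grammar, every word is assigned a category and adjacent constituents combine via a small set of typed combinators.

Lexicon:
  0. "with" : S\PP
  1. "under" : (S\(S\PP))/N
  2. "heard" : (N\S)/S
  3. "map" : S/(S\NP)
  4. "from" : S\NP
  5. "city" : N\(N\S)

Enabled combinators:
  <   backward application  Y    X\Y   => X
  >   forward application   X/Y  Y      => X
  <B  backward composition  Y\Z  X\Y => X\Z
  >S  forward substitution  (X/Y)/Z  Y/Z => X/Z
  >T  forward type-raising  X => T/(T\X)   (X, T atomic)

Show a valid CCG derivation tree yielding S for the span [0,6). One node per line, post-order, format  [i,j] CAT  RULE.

[0,1] S\PP  lex  "with"
[1,2] (S\(S\PP))/N  lex  "under"
[2,3] (N\S)/S  lex  "heard"
[3,4] S/(S\NP)  lex  "map"
[4,5] S\NP  lex  "from"
[3,5] S  >  k=4
[2,5] N\S  >  k=3
[5,6] N\(N\S)  lex  "city"
[2,6] N  <  k=5
[1,6] S\(S\PP)  >  k=2
[0,6] S  <  k=1

[0,6] S   <
  [0,1] "with" : S\PP
  [1,6] S\(S\PP)   >
    [1,2] "under" : (S\(S\PP))/N
    [2,6] N   <
      [2,5] N\S   >
        [2,3] "heard" : (N\S)/S
        [3,5] S   >
          [3,4] "map" : S/(S\NP)
          [4,5] "from" : S\NP
      [5,6] "city" : N\(N\S)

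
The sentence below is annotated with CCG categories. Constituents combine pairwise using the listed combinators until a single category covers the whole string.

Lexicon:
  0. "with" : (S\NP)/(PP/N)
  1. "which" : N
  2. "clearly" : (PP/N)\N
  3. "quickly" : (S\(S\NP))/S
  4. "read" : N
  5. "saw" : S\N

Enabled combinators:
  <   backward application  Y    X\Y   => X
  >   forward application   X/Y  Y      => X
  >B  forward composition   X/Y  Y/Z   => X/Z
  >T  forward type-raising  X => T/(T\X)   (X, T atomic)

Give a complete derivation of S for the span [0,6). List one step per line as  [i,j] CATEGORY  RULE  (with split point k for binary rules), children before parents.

[0,1] (S\NP)/(PP/N)  lex  "with"
[1,2] N  lex  "which"
[2,3] (PP/N)\N  lex  "clearly"
[1,3] PP/N  <  k=2
[0,3] S\NP  >  k=1
[3,4] (S\(S\NP))/S  lex  "quickly"
[4,5] N  lex  "read"
[5,6] S\N  lex  "saw"
[4,6] S  <  k=5
[3,6] S\(S\NP)  >  k=4
[0,6] S  <  k=3

[0,6] S   <
  [0,3] S\NP   >
    [0,1] "with" : (S\NP)/(PP/N)
    [1,3] PP/N   <
      [1,2] "which" : N
      [2,3] "clearly" : (PP/N)\N
  [3,6] S\(S\NP)   >
    [3,4] "quickly" : (S\(S\NP))/S
    [4,6] S   <
      [4,5] "read" : N
      [5,6] "saw" : S\N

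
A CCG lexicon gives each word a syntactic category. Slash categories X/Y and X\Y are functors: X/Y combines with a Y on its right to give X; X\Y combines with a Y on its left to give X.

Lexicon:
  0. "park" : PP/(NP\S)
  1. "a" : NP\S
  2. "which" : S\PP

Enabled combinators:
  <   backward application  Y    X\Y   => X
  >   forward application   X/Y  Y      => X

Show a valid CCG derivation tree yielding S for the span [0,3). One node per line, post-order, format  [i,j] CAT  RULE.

[0,1] PP/(NP\S)  lex  "park"
[1,2] NP\S  lex  "a"
[0,2] PP  >  k=1
[2,3] S\PP  lex  "which"
[0,3] S  <  k=2

[0,3] S   <
  [0,2] PP   >
    [0,1] "park" : PP/(NP\S)
    [1,2] "a" : NP\S
  [2,3] "which" : S\PP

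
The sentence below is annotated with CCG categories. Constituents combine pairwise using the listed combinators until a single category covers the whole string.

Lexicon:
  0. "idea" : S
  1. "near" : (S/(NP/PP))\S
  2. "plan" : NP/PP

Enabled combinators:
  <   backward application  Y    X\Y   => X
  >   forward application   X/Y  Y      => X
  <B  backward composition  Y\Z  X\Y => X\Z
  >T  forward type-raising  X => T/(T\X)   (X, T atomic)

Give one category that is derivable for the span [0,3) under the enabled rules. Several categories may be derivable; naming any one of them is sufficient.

[0,3] S   >
  [0,2] S/(NP/PP)   <
    [0,1] "idea" : S
    [1,2] "near" : (S/(NP/PP))\S
  [2,3] "plan" : NP/PP

S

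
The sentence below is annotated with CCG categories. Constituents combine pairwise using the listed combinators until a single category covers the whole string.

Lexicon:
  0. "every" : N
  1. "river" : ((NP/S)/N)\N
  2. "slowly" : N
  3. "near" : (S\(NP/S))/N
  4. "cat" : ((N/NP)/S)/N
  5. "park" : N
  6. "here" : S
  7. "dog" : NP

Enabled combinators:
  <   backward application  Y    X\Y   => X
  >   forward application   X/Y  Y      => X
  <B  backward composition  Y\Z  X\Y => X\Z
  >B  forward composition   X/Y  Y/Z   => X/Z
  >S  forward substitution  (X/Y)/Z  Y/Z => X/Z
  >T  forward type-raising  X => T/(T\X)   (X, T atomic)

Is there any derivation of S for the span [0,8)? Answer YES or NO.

[0,8] S   <
  [0,3] NP/S   >
    [0,2] (NP/S)/N   <
      [0,1] "every" : N
      [1,2] "river" : ((NP/S)/N)\N
    [2,3] "slowly" : N
  [3,8] S\(NP/S)   >
    [3,4] "near" : (S\(NP/S))/N
    [4,8] N   >
      [4,7] N/NP   >
        [4,6] (N/NP)/S   >
          [4,5] "cat" : ((N/NP)/S)/N
          [5,6] "park" : N
        [6,7] "here" : S
      [7,8] "dog" : NP

YES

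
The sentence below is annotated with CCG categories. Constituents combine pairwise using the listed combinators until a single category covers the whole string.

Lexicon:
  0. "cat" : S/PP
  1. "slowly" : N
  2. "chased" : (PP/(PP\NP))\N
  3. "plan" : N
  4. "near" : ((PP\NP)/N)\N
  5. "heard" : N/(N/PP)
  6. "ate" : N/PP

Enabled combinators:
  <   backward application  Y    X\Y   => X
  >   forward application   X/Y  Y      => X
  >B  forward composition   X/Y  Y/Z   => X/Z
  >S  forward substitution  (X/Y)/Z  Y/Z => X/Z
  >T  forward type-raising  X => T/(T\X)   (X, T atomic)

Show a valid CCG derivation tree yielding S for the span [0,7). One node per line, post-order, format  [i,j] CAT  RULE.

[0,1] S/PP  lex  "cat"
[1,2] N  lex  "slowly"
[2,3] (PP/(PP\NP))\N  lex  "chased"
[1,3] PP/(PP\NP)  <  k=2
[3,4] N  lex  "plan"
[4,5] ((PP\NP)/N)\N  lex  "near"
[3,5] (PP\NP)/N  <  k=4
[5,6] N/(N/PP)  lex  "heard"
[6,7] N/PP  lex  "ate"
[5,7] N  >  k=6
[3,7] PP\NP  >  k=5
[1,7] PP  >  k=3
[0,7] S  >  k=1

[0,7] S   >
  [0,1] "cat" : S/PP
  [1,7] PP   >
    [1,3] PP/(PP\NP)   <
      [1,2] "slowly" : N
      [2,3] "chased" : (PP/(PP\NP))\N
    [3,7] PP\NP   >
      [3,5] (PP\NP)/N   <
        [3,4] "plan" : N
        [4,5] "near" : ((PP\NP)/N)\N
      [5,7] N   >
        [5,6] "heard" : N/(N/PP)
        [6,7] "ate" : N/PP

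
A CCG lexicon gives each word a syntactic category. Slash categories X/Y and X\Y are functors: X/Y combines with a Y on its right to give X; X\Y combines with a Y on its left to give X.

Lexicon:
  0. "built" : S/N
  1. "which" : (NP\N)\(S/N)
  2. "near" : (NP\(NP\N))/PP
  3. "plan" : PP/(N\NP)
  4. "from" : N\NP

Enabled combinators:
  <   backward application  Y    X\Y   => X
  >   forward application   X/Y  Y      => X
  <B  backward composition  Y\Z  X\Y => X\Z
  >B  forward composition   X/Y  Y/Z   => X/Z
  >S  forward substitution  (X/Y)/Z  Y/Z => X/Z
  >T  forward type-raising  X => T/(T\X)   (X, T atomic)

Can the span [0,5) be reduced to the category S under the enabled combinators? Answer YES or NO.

S/N (NP\N)\(S/N) (NP\(NP\N))/PP PP/(N\NP) N\NP
CKY chart[0,5] = {N/(N\NP), NP, NP/(NP\NP), PP/(PP\NP), S/(S\NP)}; S ∉ chart

NO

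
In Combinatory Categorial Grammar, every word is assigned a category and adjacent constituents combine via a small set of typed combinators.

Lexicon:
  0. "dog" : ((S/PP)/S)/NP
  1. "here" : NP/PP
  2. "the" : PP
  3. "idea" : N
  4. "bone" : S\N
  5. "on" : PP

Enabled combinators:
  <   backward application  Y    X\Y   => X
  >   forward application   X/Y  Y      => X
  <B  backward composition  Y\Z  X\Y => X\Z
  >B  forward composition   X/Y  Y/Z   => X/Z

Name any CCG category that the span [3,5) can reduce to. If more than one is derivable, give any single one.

S

[0,6] S   >
  [0,5] S/PP   >
    [0,3] (S/PP)/S   >
      [0,1] "dog" : ((S/PP)/S)/NP
      [1,3] NP   >
        [1,2] "here" : NP/PP
        [2,3] "the" : PP
    [3,5] S   <
      [3,4] "idea" : N
      [4,5] "bone" : S\N
  [5,6] "on" : PP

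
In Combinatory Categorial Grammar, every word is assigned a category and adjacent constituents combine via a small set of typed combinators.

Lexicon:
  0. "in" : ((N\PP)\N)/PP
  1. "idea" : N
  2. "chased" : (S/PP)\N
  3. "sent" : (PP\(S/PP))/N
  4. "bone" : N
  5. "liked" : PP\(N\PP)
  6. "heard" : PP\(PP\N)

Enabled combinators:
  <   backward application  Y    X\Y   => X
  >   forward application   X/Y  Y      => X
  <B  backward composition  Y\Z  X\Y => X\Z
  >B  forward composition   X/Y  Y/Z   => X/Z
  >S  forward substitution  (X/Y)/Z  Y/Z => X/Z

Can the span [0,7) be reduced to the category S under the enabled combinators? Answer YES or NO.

NO

((N\PP)\N)/PP N (S/PP)\N (PP\(S/PP))/N N PP\(N\PP) PP\(PP\N)
CKY chart[0,7] = {PP}; S ∉ chart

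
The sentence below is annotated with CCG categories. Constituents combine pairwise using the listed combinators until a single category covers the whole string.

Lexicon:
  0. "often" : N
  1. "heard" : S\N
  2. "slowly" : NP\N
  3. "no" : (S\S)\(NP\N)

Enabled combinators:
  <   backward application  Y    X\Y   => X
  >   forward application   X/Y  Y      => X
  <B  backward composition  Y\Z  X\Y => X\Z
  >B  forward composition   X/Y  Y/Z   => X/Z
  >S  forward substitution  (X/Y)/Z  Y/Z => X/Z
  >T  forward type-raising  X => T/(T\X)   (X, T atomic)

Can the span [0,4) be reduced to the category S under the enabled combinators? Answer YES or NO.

[0,4] S   >
  [0,1] S/(S\N)   >T
    [0,1] "often" : N
  [1,4] S\N   <B
    [1,2] "heard" : S\N
    [2,4] S\S   <
      [2,3] "slowly" : NP\N
      [3,4] "no" : (S\S)\(NP\N)

YES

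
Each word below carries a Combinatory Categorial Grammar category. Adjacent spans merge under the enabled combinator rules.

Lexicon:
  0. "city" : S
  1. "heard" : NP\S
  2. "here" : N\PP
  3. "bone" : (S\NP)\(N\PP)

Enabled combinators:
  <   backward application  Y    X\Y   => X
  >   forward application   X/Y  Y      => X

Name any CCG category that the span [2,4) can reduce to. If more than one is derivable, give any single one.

[0,4] S   <
  [0,2] NP   <
    [0,1] "city" : S
    [1,2] "heard" : NP\S
  [2,4] S\NP   <
    [2,3] "here" : N\PP
    [3,4] "bone" : (S\NP)\(N\PP)

S\NP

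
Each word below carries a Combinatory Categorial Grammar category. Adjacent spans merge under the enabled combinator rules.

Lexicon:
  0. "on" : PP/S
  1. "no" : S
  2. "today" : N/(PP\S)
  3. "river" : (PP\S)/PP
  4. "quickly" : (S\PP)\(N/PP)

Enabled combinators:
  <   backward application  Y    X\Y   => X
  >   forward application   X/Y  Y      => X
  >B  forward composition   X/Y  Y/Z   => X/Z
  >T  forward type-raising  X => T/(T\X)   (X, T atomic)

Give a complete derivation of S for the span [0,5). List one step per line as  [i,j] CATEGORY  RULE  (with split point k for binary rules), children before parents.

[0,5] S   <
  [0,2] PP   >
    [0,1] "on" : PP/S
    [1,2] "no" : S
  [2,5] S\PP   <
    [2,4] N/PP   >B
      [2,3] "today" : N/(PP\S)
      [3,4] "river" : (PP\S)/PP
    [4,5] "quickly" : (S\PP)\(N/PP)

[0,1] PP/S  lex  "on"
[1,2] S  lex  "no"
[0,2] PP  >  k=1
[2,3] N/(PP\S)  lex  "today"
[3,4] (PP\S)/PP  lex  "river"
[2,4] N/PP  >B  k=3
[4,5] (S\PP)\(N/PP)  lex  "quickly"
[2,5] S\PP  <  k=4
[0,5] S  <  k=2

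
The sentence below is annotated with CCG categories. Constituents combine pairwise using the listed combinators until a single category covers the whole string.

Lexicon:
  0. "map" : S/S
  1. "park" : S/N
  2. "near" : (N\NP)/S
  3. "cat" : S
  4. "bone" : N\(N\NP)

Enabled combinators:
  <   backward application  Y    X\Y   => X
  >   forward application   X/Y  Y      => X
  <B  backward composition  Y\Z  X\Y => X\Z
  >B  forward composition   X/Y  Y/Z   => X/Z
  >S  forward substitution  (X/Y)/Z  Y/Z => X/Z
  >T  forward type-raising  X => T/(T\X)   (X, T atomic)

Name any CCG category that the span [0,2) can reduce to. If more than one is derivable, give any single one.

S/N

[0,5] S   >
  [0,2] S/N   >B
    [0,1] "map" : S/S
    [1,2] "park" : S/N
  [2,5] N   <
    [2,4] N\NP   >
      [2,3] "near" : (N\NP)/S
      [3,4] "cat" : S
    [4,5] "bone" : N\(N\NP)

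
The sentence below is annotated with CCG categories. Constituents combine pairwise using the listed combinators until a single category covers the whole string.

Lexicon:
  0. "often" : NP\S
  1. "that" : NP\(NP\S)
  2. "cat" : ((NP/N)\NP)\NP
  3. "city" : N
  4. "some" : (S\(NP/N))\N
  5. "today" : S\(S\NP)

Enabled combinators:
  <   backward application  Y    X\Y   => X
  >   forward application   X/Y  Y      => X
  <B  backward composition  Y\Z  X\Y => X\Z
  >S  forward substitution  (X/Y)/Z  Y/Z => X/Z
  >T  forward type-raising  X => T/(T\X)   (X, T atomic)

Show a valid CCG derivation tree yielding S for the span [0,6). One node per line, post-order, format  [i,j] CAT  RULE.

[0,6] S   <
  [0,5] S\NP   <B
    [0,3] (NP/N)\NP   <
      [0,2] NP   <
        [0,1] "often" : NP\S
        [1,2] "that" : NP\(NP\S)
      [2,3] "cat" : ((NP/N)\NP)\NP
    [3,5] S\(NP/N)   <
      [3,4] "city" : N
      [4,5] "some" : (S\(NP/N))\N
  [5,6] "today" : S\(S\NP)

[0,1] NP\S  lex  "often"
[1,2] NP\(NP\S)  lex  "that"
[0,2] NP  <  k=1
[2,3] ((NP/N)\NP)\NP  lex  "cat"
[0,3] (NP/N)\NP  <  k=2
[3,4] N  lex  "city"
[4,5] (S\(NP/N))\N  lex  "some"
[3,5] S\(NP/N)  <  k=4
[0,5] S\NP  <B  k=3
[5,6] S\(S\NP)  lex  "today"
[0,6] S  <  k=5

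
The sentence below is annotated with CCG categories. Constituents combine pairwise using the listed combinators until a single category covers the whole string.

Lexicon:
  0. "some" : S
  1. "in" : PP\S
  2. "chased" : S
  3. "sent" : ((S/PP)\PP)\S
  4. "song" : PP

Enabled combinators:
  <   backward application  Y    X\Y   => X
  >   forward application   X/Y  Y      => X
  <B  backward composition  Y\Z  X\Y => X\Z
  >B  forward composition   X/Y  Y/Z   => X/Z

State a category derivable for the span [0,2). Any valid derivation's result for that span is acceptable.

[0,5] S   >
  [0,4] S/PP   <
    [0,2] PP   <
      [0,1] "some" : S
      [1,2] "in" : PP\S
    [2,4] (S/PP)\PP   <
      [2,3] "chased" : S
      [3,4] "sent" : ((S/PP)\PP)\S
  [4,5] "song" : PP

PP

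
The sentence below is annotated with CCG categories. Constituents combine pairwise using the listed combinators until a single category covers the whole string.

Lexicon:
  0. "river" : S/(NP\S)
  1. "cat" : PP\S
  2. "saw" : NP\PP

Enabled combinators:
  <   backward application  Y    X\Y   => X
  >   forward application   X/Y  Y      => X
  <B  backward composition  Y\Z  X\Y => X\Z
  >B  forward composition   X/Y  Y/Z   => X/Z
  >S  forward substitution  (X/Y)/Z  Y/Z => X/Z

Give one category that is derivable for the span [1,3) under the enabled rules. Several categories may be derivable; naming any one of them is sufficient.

[0,3] S   >
  [0,1] "river" : S/(NP\S)
  [1,3] NP\S   <B
    [1,2] "cat" : PP\S
    [2,3] "saw" : NP\PP

NP\S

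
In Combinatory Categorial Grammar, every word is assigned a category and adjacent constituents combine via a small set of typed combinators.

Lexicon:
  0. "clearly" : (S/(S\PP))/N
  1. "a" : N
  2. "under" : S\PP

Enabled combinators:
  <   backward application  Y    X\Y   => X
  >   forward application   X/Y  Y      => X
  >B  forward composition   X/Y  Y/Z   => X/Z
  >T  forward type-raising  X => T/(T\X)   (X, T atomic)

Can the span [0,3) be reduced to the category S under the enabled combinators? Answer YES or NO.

[0,3] S   >
  [0,2] S/(S\PP)   >
    [0,1] "clearly" : (S/(S\PP))/N
    [1,2] "a" : N
  [2,3] "under" : S\PP

YES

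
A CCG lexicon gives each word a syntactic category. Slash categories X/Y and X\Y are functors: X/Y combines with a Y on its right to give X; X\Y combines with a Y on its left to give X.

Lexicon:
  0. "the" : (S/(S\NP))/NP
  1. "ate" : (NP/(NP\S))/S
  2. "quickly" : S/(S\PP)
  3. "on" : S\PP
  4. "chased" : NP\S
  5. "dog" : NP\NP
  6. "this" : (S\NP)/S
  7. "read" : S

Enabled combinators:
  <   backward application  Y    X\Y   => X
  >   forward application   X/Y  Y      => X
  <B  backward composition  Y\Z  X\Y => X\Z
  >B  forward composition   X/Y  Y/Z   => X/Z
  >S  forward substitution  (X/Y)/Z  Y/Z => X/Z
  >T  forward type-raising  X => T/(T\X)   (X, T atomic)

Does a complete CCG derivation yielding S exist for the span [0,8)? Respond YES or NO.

[0,8] S   >
  [0,6] S/(S\NP)   >
    [0,1] "the" : (S/(S\NP))/NP
    [1,6] NP   >
      [1,4] NP/(NP\S)   >
        [1,2] "ate" : (NP/(NP\S))/S
        [2,4] S   >
          [2,3] "quickly" : S/(S\PP)
          [3,4] "on" : S\PP
      [4,6] NP\S   <B
        [4,5] "chased" : NP\S
        [5,6] "dog" : NP\NP
  [6,8] S\NP   >
    [6,7] "this" : (S\NP)/S
    [7,8] "read" : S

YES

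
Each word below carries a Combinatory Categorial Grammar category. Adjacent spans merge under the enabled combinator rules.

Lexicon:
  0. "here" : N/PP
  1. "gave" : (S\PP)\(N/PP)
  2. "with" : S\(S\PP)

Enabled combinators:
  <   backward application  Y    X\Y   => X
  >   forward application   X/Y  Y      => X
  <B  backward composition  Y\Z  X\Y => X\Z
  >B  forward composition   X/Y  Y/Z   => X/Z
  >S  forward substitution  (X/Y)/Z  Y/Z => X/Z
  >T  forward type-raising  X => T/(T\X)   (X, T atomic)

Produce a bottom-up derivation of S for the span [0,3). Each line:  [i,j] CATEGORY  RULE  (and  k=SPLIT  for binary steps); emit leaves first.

[0,3] S   <
  [0,2] S\PP   <
    [0,1] "here" : N/PP
    [1,2] "gave" : (S\PP)\(N/PP)
  [2,3] "with" : S\(S\PP)

[0,1] N/PP  lex  "here"
[1,2] (S\PP)\(N/PP)  lex  "gave"
[0,2] S\PP  <  k=1
[2,3] S\(S\PP)  lex  "with"
[0,3] S  <  k=2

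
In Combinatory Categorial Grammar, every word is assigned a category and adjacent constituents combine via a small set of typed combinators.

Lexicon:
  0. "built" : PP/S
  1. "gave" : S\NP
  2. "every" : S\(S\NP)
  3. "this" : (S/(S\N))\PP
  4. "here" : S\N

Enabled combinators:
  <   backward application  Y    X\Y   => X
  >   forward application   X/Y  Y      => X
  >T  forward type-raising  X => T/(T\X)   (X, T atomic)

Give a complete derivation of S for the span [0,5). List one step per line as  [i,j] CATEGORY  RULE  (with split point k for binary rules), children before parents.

[0,5] S   >
  [0,4] S/(S\N)   <
    [0,3] PP   >
      [0,1] "built" : PP/S
      [1,3] S   <
        [1,2] "gave" : S\NP
        [2,3] "every" : S\(S\NP)
    [3,4] "this" : (S/(S\N))\PP
  [4,5] "here" : S\N

[0,1] PP/S  lex  "built"
[1,2] S\NP  lex  "gave"
[2,3] S\(S\NP)  lex  "every"
[1,3] S  <  k=2
[0,3] PP  >  k=1
[3,4] (S/(S\N))\PP  lex  "this"
[0,4] S/(S\N)  <  k=3
[4,5] S\N  lex  "here"
[0,5] S  >  k=4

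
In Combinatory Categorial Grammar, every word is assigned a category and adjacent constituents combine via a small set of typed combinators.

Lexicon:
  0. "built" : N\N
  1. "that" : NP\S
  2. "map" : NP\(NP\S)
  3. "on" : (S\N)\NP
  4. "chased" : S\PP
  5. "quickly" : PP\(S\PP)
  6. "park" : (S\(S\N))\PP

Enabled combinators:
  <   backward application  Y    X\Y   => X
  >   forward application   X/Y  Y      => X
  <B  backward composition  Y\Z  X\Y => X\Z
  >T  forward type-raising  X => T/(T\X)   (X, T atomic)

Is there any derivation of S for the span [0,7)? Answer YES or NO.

[0,7] S   <
  [0,4] S\N   <B
    [0,1] "built" : N\N
    [1,4] S\N   <
      [1,3] NP   <
        [1,2] "that" : NP\S
        [2,3] "map" : NP\(NP\S)
      [3,4] "on" : (S\N)\NP
  [4,7] S\(S\N)   <
    [4,6] PP   <
      [4,5] "chased" : S\PP
      [5,6] "quickly" : PP\(S\PP)
    [6,7] "park" : (S\(S\N))\PP

YES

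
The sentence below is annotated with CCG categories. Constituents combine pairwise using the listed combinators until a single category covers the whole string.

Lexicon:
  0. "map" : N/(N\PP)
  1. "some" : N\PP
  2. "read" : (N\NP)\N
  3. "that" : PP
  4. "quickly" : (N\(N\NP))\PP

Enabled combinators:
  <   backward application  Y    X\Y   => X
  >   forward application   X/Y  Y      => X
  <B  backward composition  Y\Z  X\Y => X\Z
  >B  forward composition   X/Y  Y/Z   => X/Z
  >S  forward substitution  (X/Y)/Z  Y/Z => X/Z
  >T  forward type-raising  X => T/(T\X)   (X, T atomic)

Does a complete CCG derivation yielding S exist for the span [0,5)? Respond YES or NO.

N/(N\PP) N\PP (N\NP)\N PP (N\(N\NP))\PP
CKY chart[0,5] = {N, N/(N\N), NP/(NP\N), PP/(PP\N), S/(S\N)}; S ∉ chart

NO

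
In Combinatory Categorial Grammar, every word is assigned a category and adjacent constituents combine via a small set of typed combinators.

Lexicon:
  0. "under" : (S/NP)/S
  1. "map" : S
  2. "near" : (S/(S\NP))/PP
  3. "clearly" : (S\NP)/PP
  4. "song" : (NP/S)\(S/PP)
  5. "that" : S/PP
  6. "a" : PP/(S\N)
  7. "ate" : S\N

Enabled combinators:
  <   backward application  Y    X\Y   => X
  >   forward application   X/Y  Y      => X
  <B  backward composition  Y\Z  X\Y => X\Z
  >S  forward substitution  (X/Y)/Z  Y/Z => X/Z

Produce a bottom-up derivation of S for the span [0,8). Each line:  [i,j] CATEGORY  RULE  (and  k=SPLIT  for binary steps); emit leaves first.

[0,8] S   >
  [0,2] S/NP   >
    [0,1] "under" : (S/NP)/S
    [1,2] "map" : S
  [2,8] NP   >
    [2,5] NP/S   <
      [2,4] S/PP   >S
        [2,3] "near" : (S/(S\NP))/PP
        [3,4] "clearly" : (S\NP)/PP
      [4,5] "song" : (NP/S)\(S/PP)
    [5,8] S   >
      [5,6] "that" : S/PP
      [6,8] PP   >
        [6,7] "a" : PP/(S\N)
        [7,8] "ate" : S\N

[0,1] (S/NP)/S  lex  "under"
[1,2] S  lex  "map"
[0,2] S/NP  >  k=1
[2,3] (S/(S\NP))/PP  lex  "near"
[3,4] (S\NP)/PP  lex  "clearly"
[2,4] S/PP  >S  k=3
[4,5] (NP/S)\(S/PP)  lex  "song"
[2,5] NP/S  <  k=4
[5,6] S/PP  lex  "that"
[6,7] PP/(S\N)  lex  "a"
[7,8] S\N  lex  "ate"
[6,8] PP  >  k=7
[5,8] S  >  k=6
[2,8] NP  >  k=5
[0,8] S  >  k=2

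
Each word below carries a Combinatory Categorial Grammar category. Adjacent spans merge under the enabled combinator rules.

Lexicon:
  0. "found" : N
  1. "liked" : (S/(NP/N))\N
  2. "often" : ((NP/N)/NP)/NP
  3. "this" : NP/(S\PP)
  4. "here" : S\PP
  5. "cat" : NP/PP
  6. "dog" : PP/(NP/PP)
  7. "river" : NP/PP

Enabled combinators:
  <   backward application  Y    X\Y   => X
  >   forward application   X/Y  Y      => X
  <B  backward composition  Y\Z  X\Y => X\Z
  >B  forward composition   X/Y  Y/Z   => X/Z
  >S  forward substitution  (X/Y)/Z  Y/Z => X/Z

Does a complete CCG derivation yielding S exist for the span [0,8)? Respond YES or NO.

YES

[0,8] S   >
  [0,2] S/(NP/N)   <
    [0,1] "found" : N
    [1,2] "liked" : (S/(NP/N))\N
  [2,8] NP/N   >
    [2,5] (NP/N)/NP   >
      [2,3] "often" : ((NP/N)/NP)/NP
      [3,5] NP   >
        [3,4] "this" : NP/(S\PP)
        [4,5] "here" : S\PP
    [5,8] NP   >
      [5,6] "cat" : NP/PP
      [6,8] PP   >
        [6,7] "dog" : PP/(NP/PP)
        [7,8] "river" : NP/PP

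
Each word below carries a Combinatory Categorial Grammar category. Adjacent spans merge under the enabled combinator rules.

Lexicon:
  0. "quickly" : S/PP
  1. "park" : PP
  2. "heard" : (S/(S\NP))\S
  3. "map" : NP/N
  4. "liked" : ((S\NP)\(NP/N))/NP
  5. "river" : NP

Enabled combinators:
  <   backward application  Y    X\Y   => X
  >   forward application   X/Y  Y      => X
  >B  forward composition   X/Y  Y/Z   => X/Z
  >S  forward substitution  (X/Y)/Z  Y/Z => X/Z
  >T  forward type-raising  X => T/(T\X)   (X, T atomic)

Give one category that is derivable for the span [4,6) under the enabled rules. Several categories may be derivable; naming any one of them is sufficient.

(S\NP)\(NP/N)

[0,6] S   >
  [0,3] S/(S\NP)   <
    [0,2] S   >
      [0,1] "quickly" : S/PP
      [1,2] "park" : PP
    [2,3] "heard" : (S/(S\NP))\S
  [3,6] S\NP   <
    [3,4] "map" : NP/N
    [4,6] (S\NP)\(NP/N)   >
      [4,5] "liked" : ((S\NP)\(NP/N))/NP
      [5,6] "river" : NP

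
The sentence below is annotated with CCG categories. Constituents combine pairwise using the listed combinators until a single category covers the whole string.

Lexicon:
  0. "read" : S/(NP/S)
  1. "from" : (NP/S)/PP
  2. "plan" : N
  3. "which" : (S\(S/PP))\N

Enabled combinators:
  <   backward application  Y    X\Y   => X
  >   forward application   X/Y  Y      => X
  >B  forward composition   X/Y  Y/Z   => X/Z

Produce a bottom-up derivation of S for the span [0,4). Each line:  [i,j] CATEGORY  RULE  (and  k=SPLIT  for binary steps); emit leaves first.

[0,4] S   <
  [0,2] S/PP   >B
    [0,1] "read" : S/(NP/S)
    [1,2] "from" : (NP/S)/PP
  [2,4] S\(S/PP)   <
    [2,3] "plan" : N
    [3,4] "which" : (S\(S/PP))\N

[0,1] S/(NP/S)  lex  "read"
[1,2] (NP/S)/PP  lex  "from"
[0,2] S/PP  >B  k=1
[2,3] N  lex  "plan"
[3,4] (S\(S/PP))\N  lex  "which"
[2,4] S\(S/PP)  <  k=3
[0,4] S  <  k=2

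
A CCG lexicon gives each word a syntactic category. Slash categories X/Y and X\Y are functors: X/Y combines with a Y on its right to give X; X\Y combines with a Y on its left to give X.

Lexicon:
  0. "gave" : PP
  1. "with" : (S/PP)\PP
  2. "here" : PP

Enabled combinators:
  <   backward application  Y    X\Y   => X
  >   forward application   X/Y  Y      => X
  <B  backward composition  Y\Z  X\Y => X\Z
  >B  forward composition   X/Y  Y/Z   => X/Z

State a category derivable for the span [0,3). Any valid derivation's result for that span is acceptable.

[0,3] S   >
  [0,2] S/PP   <
    [0,1] "gave" : PP
    [1,2] "with" : (S/PP)\PP
  [2,3] "here" : PP

S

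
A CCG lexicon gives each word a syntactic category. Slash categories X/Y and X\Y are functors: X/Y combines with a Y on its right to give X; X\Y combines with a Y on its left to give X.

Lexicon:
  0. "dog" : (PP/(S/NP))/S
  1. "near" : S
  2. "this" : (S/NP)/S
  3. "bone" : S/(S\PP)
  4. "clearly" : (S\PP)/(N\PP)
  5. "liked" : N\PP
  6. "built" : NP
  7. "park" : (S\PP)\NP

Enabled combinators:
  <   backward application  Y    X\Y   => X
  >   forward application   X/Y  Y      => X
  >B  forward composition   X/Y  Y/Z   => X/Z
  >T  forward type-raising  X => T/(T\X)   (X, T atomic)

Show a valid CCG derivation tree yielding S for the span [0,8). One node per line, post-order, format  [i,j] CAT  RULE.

[0,8] S   <
  [0,6] PP   >
    [0,3] PP/S   >B
      [0,2] PP/(S/NP)   >
        [0,1] "dog" : (PP/(S/NP))/S
        [1,2] "near" : S
      [2,3] "this" : (S/NP)/S
    [3,6] S   >
      [3,4] "bone" : S/(S\PP)
      [4,6] S\PP   >
        [4,5] "clearly" : (S\PP)/(N\PP)
        [5,6] "liked" : N\PP
  [6,8] S\PP   <
    [6,7] "built" : NP
    [7,8] "park" : (S\PP)\NP

[0,1] (PP/(S/NP))/S  lex  "dog"
[1,2] S  lex  "near"
[0,2] PP/(S/NP)  >  k=1
[2,3] (S/NP)/S  lex  "this"
[0,3] PP/S  >B  k=2
[3,4] S/(S\PP)  lex  "bone"
[4,5] (S\PP)/(N\PP)  lex  "clearly"
[5,6] N\PP  lex  "liked"
[4,6] S\PP  >  k=5
[3,6] S  >  k=4
[0,6] PP  >  k=3
[6,7] NP  lex  "built"
[7,8] (S\PP)\NP  lex  "park"
[6,8] S\PP  <  k=7
[0,8] S  <  k=6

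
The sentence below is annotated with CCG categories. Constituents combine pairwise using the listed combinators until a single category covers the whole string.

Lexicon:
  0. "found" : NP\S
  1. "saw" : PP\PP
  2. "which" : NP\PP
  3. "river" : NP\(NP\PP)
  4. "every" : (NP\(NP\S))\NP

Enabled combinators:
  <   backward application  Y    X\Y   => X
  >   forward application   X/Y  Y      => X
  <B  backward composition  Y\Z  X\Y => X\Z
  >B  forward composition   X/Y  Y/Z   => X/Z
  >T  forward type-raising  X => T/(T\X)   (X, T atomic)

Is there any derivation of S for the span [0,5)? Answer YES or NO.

NO

NP\S PP\PP NP\PP NP\(NP\PP) (NP\(NP\S))\NP
CKY chart[0,5] = {N/(N\NP), NP, NP/(NP\NP), PP/(PP\NP), S/(S\NP)}; S ∉ chart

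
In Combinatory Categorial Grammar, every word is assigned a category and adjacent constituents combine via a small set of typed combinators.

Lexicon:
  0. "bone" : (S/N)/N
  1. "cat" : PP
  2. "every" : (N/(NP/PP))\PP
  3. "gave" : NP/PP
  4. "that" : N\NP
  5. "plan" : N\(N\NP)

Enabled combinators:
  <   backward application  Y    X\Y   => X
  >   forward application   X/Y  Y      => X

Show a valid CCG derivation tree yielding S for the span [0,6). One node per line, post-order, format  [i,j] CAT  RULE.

[0,6] S   >
  [0,4] S/N   >
    [0,1] "bone" : (S/N)/N
    [1,4] N   >
      [1,3] N/(NP/PP)   <
        [1,2] "cat" : PP
        [2,3] "every" : (N/(NP/PP))\PP
      [3,4] "gave" : NP/PP
  [4,6] N   <
    [4,5] "that" : N\NP
    [5,6] "plan" : N\(N\NP)

[0,1] (S/N)/N  lex  "bone"
[1,2] PP  lex  "cat"
[2,3] (N/(NP/PP))\PP  lex  "every"
[1,3] N/(NP/PP)  <  k=2
[3,4] NP/PP  lex  "gave"
[1,4] N  >  k=3
[0,4] S/N  >  k=1
[4,5] N\NP  lex  "that"
[5,6] N\(N\NP)  lex  "plan"
[4,6] N  <  k=5
[0,6] S  >  k=4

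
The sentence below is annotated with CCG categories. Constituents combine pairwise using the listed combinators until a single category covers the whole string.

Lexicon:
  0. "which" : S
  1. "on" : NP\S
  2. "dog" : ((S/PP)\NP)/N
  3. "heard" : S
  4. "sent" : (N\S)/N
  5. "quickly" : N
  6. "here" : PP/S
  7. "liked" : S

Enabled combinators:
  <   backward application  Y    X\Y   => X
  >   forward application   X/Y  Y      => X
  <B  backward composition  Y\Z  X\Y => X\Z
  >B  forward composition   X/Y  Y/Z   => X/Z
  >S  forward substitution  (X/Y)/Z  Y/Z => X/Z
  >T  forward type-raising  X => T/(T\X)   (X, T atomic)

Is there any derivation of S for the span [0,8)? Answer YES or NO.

[0,8] S   >
  [0,6] S/PP   <
    [0,2] NP   <
      [0,1] "which" : S
      [1,2] "on" : NP\S
    [2,6] (S/PP)\NP   >
      [2,3] "dog" : ((S/PP)\NP)/N
      [3,6] N   >
        [3,4] N/(N\S)   >T
          [3,4] "heard" : S
        [4,6] N\S   >
          [4,5] "sent" : (N\S)/N
          [5,6] "quickly" : N
  [6,8] PP   >
    [6,7] "here" : PP/S
    [7,8] "liked" : S

YES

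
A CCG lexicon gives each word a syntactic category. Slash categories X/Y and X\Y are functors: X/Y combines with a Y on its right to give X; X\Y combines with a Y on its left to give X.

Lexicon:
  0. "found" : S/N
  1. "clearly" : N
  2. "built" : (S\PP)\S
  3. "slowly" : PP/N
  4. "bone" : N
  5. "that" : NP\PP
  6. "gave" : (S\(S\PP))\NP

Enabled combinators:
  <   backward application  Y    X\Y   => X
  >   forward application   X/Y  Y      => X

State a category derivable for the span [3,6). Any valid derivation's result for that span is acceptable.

NP

[0,7] S   <
  [0,3] S\PP   <
    [0,2] S   >
      [0,1] "found" : S/N
      [1,2] "clearly" : N
    [2,3] "built" : (S\PP)\S
  [3,7] S\(S\PP)   <
    [3,6] NP   <
      [3,5] PP   >
        [3,4] "slowly" : PP/N
        [4,5] "bone" : N
      [5,6] "that" : NP\PP
    [6,7] "gave" : (S\(S\PP))\NP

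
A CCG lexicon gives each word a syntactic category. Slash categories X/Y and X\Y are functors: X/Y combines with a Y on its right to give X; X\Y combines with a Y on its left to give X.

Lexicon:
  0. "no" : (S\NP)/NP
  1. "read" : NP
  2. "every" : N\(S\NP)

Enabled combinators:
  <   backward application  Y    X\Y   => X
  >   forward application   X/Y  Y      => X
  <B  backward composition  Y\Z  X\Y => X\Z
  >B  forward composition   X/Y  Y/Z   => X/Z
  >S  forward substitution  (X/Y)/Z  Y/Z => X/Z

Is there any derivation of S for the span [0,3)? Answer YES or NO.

NO

(S\NP)/NP NP N\(S\NP)
CKY chart[0,3] = {N}; S ∉ chart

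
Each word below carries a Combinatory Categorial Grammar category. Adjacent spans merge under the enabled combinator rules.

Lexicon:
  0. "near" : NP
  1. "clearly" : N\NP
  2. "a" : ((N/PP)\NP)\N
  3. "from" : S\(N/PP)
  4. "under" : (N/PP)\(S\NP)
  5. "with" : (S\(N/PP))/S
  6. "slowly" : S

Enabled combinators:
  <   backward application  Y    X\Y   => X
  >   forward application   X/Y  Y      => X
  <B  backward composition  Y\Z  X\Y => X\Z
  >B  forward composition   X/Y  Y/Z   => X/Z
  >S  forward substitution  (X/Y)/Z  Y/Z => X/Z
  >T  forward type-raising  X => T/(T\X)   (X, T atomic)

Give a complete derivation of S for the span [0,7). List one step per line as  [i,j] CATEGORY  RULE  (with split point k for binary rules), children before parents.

[0,7] S   <
  [0,5] N/PP   <
    [0,4] S\NP   <B
      [0,3] (N/PP)\NP   <
        [0,2] N   >
          [0,1] N/(N\NP)   >T
            [0,1] "near" : NP
          [1,2] "clearly" : N\NP
        [2,3] "a" : ((N/PP)\NP)\N
      [3,4] "from" : S\(N/PP)
    [4,5] "under" : (N/PP)\(S\NP)
  [5,7] S\(N/PP)   >
    [5,6] "with" : (S\(N/PP))/S
    [6,7] "slowly" : S

[0,1] NP  lex  "near"
[0,1] N/(N\NP)  >T
[1,2] N\NP  lex  "clearly"
[0,2] N  >  k=1
[2,3] ((N/PP)\NP)\N  lex  "a"
[0,3] (N/PP)\NP  <  k=2
[3,4] S\(N/PP)  lex  "from"
[0,4] S\NP  <B  k=3
[4,5] (N/PP)\(S\NP)  lex  "under"
[0,5] N/PP  <  k=4
[5,6] (S\(N/PP))/S  lex  "with"
[6,7] S  lex  "slowly"
[5,7] S\(N/PP)  >  k=6
[0,7] S  <  k=5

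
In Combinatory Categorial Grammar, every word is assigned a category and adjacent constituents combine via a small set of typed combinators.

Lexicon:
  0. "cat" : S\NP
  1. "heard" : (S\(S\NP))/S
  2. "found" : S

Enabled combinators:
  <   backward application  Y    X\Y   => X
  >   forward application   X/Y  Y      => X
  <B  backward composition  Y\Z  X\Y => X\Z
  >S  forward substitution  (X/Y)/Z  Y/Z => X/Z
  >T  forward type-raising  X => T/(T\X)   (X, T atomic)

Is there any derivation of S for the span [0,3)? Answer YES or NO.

[0,3] S   <
  [0,1] "cat" : S\NP
  [1,3] S\(S\NP)   >
    [1,2] "heard" : (S\(S\NP))/S
    [2,3] "found" : S

YES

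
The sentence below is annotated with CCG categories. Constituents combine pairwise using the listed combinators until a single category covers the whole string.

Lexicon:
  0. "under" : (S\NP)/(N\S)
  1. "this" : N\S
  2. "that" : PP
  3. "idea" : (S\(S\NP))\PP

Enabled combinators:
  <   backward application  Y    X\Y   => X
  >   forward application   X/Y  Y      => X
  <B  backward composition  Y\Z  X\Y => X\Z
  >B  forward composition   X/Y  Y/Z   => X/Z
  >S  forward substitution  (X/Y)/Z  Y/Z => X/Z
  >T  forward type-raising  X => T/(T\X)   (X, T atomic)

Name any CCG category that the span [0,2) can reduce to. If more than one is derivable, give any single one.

S\NP

[0,4] S   <
  [0,2] S\NP   >
    [0,1] "under" : (S\NP)/(N\S)
    [1,2] "this" : N\S
  [2,4] S\(S\NP)   <
    [2,3] "that" : PP
    [3,4] "idea" : (S\(S\NP))\PP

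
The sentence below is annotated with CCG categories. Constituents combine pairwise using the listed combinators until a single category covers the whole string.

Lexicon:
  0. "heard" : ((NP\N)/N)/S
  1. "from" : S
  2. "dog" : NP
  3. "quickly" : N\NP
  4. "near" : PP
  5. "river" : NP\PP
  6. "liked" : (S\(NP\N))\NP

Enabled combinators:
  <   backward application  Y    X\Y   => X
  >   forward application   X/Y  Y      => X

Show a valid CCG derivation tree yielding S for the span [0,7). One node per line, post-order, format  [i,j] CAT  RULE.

[0,7] S   <
  [0,4] NP\N   >
    [0,2] (NP\N)/N   >
      [0,1] "heard" : ((NP\N)/N)/S
      [1,2] "from" : S
    [2,4] N   <
      [2,3] "dog" : NP
      [3,4] "quickly" : N\NP
  [4,7] S\(NP\N)   <
    [4,6] NP   <
      [4,5] "near" : PP
      [5,6] "river" : NP\PP
    [6,7] "liked" : (S\(NP\N))\NP

[0,1] ((NP\N)/N)/S  lex  "heard"
[1,2] S  lex  "from"
[0,2] (NP\N)/N  >  k=1
[2,3] NP  lex  "dog"
[3,4] N\NP  lex  "quickly"
[2,4] N  <  k=3
[0,4] NP\N  >  k=2
[4,5] PP  lex  "near"
[5,6] NP\PP  lex  "river"
[4,6] NP  <  k=5
[6,7] (S\(NP\N))\NP  lex  "liked"
[4,7] S\(NP\N)  <  k=6
[0,7] S  <  k=4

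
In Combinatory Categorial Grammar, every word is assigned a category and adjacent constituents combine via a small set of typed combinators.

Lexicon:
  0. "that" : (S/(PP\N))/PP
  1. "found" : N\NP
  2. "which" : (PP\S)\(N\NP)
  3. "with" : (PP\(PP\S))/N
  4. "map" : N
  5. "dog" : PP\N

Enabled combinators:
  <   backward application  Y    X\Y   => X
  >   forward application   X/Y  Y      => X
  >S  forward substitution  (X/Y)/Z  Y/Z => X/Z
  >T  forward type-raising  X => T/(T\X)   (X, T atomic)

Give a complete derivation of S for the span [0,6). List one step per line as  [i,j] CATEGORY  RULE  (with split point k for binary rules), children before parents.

[0,6] S   >
  [0,5] S/(PP\N)   >
    [0,1] "that" : (S/(PP\N))/PP
    [1,5] PP   <
      [1,3] PP\S   <
        [1,2] "found" : N\NP
        [2,3] "which" : (PP\S)\(N\NP)
      [3,5] PP\(PP\S)   >
        [3,4] "with" : (PP\(PP\S))/N
        [4,5] "map" : N
  [5,6] "dog" : PP\N

[0,1] (S/(PP\N))/PP  lex  "that"
[1,2] N\NP  lex  "found"
[2,3] (PP\S)\(N\NP)  lex  "which"
[1,3] PP\S  <  k=2
[3,4] (PP\(PP\S))/N  lex  "with"
[4,5] N  lex  "map"
[3,5] PP\(PP\S)  >  k=4
[1,5] PP  <  k=3
[0,5] S/(PP\N)  >  k=1
[5,6] PP\N  lex  "dog"
[0,6] S  >  k=5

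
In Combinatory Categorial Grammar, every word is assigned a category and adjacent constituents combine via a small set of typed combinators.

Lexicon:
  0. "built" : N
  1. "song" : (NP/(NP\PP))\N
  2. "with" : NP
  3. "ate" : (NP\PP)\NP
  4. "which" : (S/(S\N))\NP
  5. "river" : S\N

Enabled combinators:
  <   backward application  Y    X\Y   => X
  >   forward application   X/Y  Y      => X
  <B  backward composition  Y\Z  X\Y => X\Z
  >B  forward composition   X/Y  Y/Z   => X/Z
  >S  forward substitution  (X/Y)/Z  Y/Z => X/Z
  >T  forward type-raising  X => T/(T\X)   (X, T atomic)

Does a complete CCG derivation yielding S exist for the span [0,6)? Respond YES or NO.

[0,6] S   >
  [0,5] S/(S\N)   <
    [0,4] NP   >
      [0,2] NP/(NP\PP)   <
        [0,1] "built" : N
        [1,2] "song" : (NP/(NP\PP))\N
      [2,4] NP\PP   <
        [2,3] "with" : NP
        [3,4] "ate" : (NP\PP)\NP
    [4,5] "which" : (S/(S\N))\NP
  [5,6] "river" : S\N

YES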